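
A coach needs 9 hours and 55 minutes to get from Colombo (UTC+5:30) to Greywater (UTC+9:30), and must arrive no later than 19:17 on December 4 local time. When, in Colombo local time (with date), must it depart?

05:22 on December 4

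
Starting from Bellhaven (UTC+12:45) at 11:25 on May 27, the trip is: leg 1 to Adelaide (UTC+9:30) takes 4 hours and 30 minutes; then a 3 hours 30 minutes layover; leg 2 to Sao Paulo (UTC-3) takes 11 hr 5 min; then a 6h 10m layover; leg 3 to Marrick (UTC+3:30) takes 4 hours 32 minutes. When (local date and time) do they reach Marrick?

07:57 on May 28

Convert departure to UTC: 11:25 − 12:45 = 22:40 UTC on May 26.
Add 4 hours and 30 minutes leg 1 → 03:10 UTC (May 27).
Add 3 hours 30 minutes layover in Adelaide → 06:40 UTC.
Add 11 hours and 5 minutes leg 2 → 17:45 UTC.
Add 6 hours and 10 minutes layover in Sao Paulo → 23:55 UTC.
Add 4 hours and 32 minutes leg 3 → 04:27 UTC (May 28).
Marrick is UTC+3:30, so local arrival = 04:27 + 3:30 = 07:57 on May 28.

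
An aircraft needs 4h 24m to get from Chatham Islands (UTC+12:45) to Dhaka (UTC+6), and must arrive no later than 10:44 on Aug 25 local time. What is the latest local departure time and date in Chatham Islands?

13:05 on August 25

Target arrival in UTC: 10:44 − 6:00 = 04:44 on Aug 25.
Subtract 4 hours 24 minutes → departure 00:20 UTC on Aug 25.
Chatham Islands is UTC+12:45: 00:20 + 12:45 = 13:05 on Aug 25.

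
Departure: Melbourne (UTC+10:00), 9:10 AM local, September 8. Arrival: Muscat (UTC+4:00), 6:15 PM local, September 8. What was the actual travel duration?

15 hours 5 minutes

Departure in UTC: 9:10 AM − 10:00 = 11:10 PM on Sep 7.
Arrival in UTC: 6:15 PM − 4:00 = 2:15 PM on Sep 8.
Elapsed = 2:15 PM − 11:10 PM (+1 day) = 15 hours 5 minutes.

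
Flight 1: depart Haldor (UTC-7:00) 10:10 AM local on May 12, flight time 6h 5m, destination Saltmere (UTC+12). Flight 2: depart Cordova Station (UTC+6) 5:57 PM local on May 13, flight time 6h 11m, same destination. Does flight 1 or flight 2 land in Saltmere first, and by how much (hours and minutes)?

the first, by 18 hours 53 minutes

Flight 1 in UTC: 10:10 AM + 7:00 = 5:10 PM on May 12.
+6 hours and 5 minutes → arrive 11:15 PM UTC on May 12.
Flight 2 in UTC: 5:57 PM − 6:00 = 11:57 AM on May 13.
+6 hours 11 minutes → arrive 6:08 PM UTC on May 13.
Flight 1 lands earlier by 18 hours 53 minutes.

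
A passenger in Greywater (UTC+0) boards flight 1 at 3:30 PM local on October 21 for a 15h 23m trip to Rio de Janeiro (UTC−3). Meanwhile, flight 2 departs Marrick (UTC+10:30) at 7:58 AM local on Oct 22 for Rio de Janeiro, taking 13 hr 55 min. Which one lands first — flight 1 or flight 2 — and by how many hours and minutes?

the first, by 4 hours 30 minutes

Flight 1 departs at 3:30 PM UTC (Oct 21).
+15 hours 23 minutes → arrive 6:53 AM UTC on Oct 22.
Flight 2 in UTC: 7:58 AM − 10:30 = 9:28 PM on Oct 21.
+13 hours and 55 minutes → arrive 11:23 AM UTC on Oct 22.
Flight 1 lands earlier by 4 hours 30 minutes.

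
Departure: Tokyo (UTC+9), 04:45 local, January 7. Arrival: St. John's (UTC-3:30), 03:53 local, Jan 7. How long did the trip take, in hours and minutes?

11 hours 38 minutes

Departure in UTC: 04:45 − 9:00 = 19:45 on Jan 6.
Arrival in UTC: 03:53 + 3:30 = 07:23 on Jan 7.
Elapsed = 07:23 − 19:45 (+1 day) = 11 hours 38 minutes.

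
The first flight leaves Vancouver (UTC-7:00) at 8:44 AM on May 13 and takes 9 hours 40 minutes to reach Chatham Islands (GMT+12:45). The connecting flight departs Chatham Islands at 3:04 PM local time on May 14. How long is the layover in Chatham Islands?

Convert departure to UTC: 8:44 AM + 7:00 = 3:44 PM UTC on May 13.
Add 9 hours 40 minutes flight time → 1:24 AM UTC (May 14).
Chatham Islands is UTC+12:45, so local arrival = 1:24 AM + 12:45 = 2:09 PM on May 14.
Layover = 3:04 PM − 2:09 PM = 55 minutes.

55 minutes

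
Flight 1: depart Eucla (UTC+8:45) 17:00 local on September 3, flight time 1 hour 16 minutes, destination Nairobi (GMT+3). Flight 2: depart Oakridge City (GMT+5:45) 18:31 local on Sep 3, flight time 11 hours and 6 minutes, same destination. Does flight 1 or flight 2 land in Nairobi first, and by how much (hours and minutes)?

Flight 1 in UTC: 17:00 − 8:45 = 08:15 on Sep 3.
+1 hour 16 minutes → arrive 09:31 UTC on Sep 3.
Flight 2 in UTC: 18:31 − 5:45 = 12:46 on Sep 3.
+11 hours 6 minutes → arrive 23:52 UTC on Sep 3.
Flight 1 lands earlier by 14 hours 21 minutes.

the first, by 14 hours 21 minutes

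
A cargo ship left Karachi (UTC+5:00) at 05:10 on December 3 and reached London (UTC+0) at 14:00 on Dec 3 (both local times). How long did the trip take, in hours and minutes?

Departure in UTC: 05:10 − 5:00 = 00:10 on Dec 3.
Arrival is already UTC: 14:00 on Dec 3.
Elapsed = 14:00 − 00:10 = 13 hours 50 minutes.

13 hours 50 minutes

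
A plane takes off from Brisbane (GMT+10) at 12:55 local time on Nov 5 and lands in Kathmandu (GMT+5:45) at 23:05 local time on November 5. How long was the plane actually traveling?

14 hours 25 minutes

Departure in UTC: 12:55 − 10:00 = 02:55 on Nov 5.
Arrival in UTC: 23:05 − 5:45 = 17:20 on Nov 5.
Elapsed = 17:20 − 02:55 = 14 hours 25 minutes.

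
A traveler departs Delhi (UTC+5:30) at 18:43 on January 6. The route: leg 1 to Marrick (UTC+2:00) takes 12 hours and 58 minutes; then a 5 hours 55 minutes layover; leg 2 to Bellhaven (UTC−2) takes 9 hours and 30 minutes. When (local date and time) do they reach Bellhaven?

Convert departure to UTC: 18:43 − 5:30 = 13:13 UTC on Jan 6.
Add 12 hours 58 minutes leg 1 → 02:11 UTC (Jan 7).
Add 5 hours 55 minutes layover in Marrick → 08:06 UTC.
Add 9 hours and 30 minutes leg 2 → 17:36 UTC.
Bellhaven is UTC−2:00, so local arrival = 17:36 − 2:00 = 15:36 on Jan 7.

15:36 on Jan 7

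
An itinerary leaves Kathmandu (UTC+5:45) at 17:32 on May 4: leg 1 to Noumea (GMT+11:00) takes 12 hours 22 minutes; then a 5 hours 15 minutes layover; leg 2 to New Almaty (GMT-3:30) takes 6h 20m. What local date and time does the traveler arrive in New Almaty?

08:14 on May 5

Convert departure to UTC: 17:32 − 5:45 = 11:47 UTC on May 4.
Add 12 hours and 22 minutes leg 1 → 00:09 UTC (May 5).
Add 5 hours and 15 minutes layover in Noumea → 05:24 UTC.
Add 6 hours 20 minutes leg 2 → 11:44 UTC.
New Almaty is UTC−3:30, so local arrival = 11:44 − 3:30 = 08:14 on May 5.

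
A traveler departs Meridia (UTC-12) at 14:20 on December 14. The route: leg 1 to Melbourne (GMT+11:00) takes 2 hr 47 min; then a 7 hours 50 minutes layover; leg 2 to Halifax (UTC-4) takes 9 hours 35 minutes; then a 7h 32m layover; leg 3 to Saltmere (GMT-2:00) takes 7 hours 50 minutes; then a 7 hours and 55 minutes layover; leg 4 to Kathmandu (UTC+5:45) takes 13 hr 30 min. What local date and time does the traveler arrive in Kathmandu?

17:04 on Dec 17

Convert departure to UTC: 14:20 + 12:00 = 02:20 UTC on Dec 15.
Add 2 hours 47 minutes leg 1 → 05:07 UTC.
Add 7 hours and 50 minutes layover in Melbourne → 12:57 UTC.
Add 9 hours and 35 minutes leg 2 → 22:32 UTC.
Add 7 hours and 32 minutes layover in Halifax → 06:04 UTC (Dec 16).
Add 7 hours and 50 minutes leg 3 → 13:54 UTC.
Add 7 hours 55 minutes layover in Saltmere → 21:49 UTC.
Add 13 hours 30 minutes leg 4 → 11:19 UTC (Dec 17).
Kathmandu is UTC+5:45, so local arrival = 11:19 + 5:45 = 17:04 on Dec 17.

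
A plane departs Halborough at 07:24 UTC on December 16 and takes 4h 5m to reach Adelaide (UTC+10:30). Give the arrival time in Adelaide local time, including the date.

Departure is given in UTC: 07:24 on Dec 16.
Add 4 hours 5 minutes → 11:29 UTC.
Adelaide is UTC+10:30: 11:29 + 10:30 = 21:59 on Dec 16.

21:59 on Dec 16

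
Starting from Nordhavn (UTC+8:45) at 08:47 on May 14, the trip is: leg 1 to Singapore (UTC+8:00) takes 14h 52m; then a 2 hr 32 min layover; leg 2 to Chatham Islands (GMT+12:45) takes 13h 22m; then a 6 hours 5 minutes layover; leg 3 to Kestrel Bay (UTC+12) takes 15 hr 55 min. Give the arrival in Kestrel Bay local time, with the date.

16:48 on May 16

Convert departure to UTC: 08:47 − 8:45 = 00:02 UTC on May 14.
Add 14 hours 52 minutes leg 1 → 14:54 UTC.
Add 2 hours and 32 minutes layover in Singapore → 17:26 UTC.
Add 13 hours and 22 minutes leg 2 → 06:48 UTC (May 15).
Add 6 hours and 5 minutes layover in Chatham Islands → 12:53 UTC.
Add 15 hours 55 minutes leg 3 → 04:48 UTC (May 16).
Kestrel Bay is UTC+12:00, so local arrival = 04:48 + 12:00 = 16:48 on May 16.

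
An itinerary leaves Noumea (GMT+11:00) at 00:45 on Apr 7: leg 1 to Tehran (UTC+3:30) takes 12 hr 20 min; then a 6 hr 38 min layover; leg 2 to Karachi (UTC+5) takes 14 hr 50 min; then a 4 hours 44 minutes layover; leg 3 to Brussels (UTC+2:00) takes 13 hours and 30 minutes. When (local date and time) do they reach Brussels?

Convert departure to UTC: 00:45 − 11:00 = 13:45 UTC on Apr 6.
Add 12 hours and 20 minutes leg 1 → 02:05 UTC (Apr 7).
Add 6 hours and 38 minutes layover in Tehran → 08:43 UTC.
Add 14 hours and 50 minutes leg 2 → 23:33 UTC.
Add 4 hours and 44 minutes layover in Karachi → 04:17 UTC (Apr 8).
Add 13 hours 30 minutes leg 3 → 17:47 UTC.
Brussels is UTC+2:00, so local arrival = 17:47 + 2:00 = 19:47 on Apr 8.

19:47 on April 8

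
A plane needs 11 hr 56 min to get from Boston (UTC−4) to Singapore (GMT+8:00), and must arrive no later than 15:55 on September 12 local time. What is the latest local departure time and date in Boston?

Target arrival in UTC: 15:55 − 8:00 = 07:55 on Sep 12.
Subtract 11 hours and 56 minutes → departure 19:59 UTC on Sep 11.
Boston is UTC−4:00: 19:59 − 4:00 = 15:59 on Sep 11.

15:59 on September 11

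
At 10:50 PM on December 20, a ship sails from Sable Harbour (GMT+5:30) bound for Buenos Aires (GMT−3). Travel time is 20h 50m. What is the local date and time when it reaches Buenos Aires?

Convert departure to UTC: 10:50 PM − 5:30 = 5:20 PM UTC on Dec 20.
Add 20 hours and 50 minutes travel time → 2:10 PM UTC (Dec 21).
Buenos Aires is UTC−3:00, so local arrival = 2:10 PM − 3:00 = 11:10 AM on Dec 21.

11:10 AM on Dec 21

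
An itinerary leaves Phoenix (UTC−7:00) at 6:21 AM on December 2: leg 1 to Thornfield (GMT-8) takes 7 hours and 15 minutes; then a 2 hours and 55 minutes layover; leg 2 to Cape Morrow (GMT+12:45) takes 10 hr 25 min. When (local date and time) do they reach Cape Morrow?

Convert departure to UTC: 6:21 AM + 7:00 = 1:21 PM UTC on Dec 2.
Add 7 hours 15 minutes leg 1 → 8:36 PM UTC.
Add 2 hours 55 minutes layover in Thornfield → 11:31 PM UTC.
Add 10 hours 25 minutes leg 2 → 9:56 AM UTC (Dec 3).
Cape Morrow is UTC+12:45, so local arrival = 9:56 AM + 12:45 = 10:41 PM on Dec 3.

10:41 PM on December 3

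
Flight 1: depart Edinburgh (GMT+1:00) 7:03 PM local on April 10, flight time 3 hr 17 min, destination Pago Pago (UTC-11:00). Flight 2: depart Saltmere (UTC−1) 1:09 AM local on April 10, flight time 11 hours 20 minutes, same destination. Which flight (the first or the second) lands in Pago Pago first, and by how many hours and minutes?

the second, by 7 hours 51 minutes

Flight 1 in UTC: 7:03 PM − 1:00 = 6:03 PM on Apr 10.
+3 hours and 17 minutes → arrive 9:20 PM UTC on Apr 10.
Flight 2 in UTC: 1:09 AM + 1:00 = 2:09 AM on Apr 10.
+11 hours and 20 minutes → arrive 1:29 PM UTC on Apr 10.
Flight 2 lands earlier by 7 hours 51 minutes.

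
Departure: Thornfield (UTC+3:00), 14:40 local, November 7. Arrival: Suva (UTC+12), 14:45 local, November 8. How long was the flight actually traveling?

Departure in UTC: 14:40 − 3:00 = 11:40 on Nov 7.
Arrival in UTC: 14:45 − 12:00 = 02:45 on Nov 8.
Elapsed = 02:45 − 11:40 (+1 day) = 15 hours 5 minutes.

15 hours 5 minutes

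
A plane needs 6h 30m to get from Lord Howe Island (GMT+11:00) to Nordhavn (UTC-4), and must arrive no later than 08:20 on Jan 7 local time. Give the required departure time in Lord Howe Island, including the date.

Target arrival in UTC: 08:20 + 4:00 = 12:20 on Jan 7.
Subtract 6 hours 30 minutes → departure 05:50 UTC on Jan 7.
Lord Howe Island is UTC+11:00: 05:50 + 11:00 = 16:50 on Jan 7.

16:50 on January 7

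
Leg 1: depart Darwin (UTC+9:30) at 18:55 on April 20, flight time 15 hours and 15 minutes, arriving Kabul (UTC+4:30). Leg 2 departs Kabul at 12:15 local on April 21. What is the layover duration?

Convert departure to UTC: 18:55 − 9:30 = 09:25 UTC on Apr 20.
Add 15 hours and 15 minutes flight time → 00:40 UTC (Apr 21).
Kabul is UTC+4:30, so local arrival = 00:40 + 4:30 = 05:10 on Apr 21.
Layover = 12:15 − 05:10 = 7 hours 5 minutes.

7 hours 5 minutes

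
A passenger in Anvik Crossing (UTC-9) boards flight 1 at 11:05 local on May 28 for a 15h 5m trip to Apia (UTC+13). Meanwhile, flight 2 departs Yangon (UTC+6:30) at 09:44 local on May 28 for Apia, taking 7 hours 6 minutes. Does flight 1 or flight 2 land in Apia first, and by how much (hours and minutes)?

Flight 1 in UTC: 11:05 + 9:00 = 20:05 on May 28.
+15 hours and 5 minutes → arrive 11:10 UTC on May 29.
Flight 2 in UTC: 09:44 − 6:30 = 03:14 on May 28.
+7 hours and 6 minutes → arrive 10:20 UTC on May 28.
Flight 2 lands earlier by 24 hours 50 minutes.

the second, by 24 hours 50 minutes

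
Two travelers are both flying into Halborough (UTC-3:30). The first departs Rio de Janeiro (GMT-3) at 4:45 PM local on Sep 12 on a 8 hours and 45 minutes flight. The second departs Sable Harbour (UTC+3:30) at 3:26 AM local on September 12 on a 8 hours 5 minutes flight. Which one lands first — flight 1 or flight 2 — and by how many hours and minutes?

the second, by 20 hours 29 minutes

Flight 1 in UTC: 4:45 PM + 3:00 = 7:45 PM on Sep 12.
+8 hours 45 minutes → arrive 4:30 AM UTC on Sep 13.
Flight 2 in UTC: 3:26 AM − 3:30 = 11:56 PM on Sep 11.
+8 hours 5 minutes → arrive 8:01 AM UTC on Sep 12.
Flight 2 lands earlier by 20 hours 29 minutes.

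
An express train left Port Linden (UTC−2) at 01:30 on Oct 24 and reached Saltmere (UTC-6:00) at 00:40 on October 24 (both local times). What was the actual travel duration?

Departure in UTC: 01:30 + 2:00 = 03:30 on Oct 24.
Arrival in UTC: 00:40 + 6:00 = 06:40 on Oct 24.
Elapsed = 06:40 − 03:30 = 3 hours 10 minutes.

3 hours 10 minutes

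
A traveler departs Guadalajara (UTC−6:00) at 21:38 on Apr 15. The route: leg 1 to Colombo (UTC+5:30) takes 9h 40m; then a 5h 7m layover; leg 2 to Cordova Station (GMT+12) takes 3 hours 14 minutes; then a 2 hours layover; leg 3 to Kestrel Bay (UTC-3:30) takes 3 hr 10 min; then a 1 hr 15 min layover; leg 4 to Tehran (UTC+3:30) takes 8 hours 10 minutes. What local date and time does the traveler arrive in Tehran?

15:44 on April 17

Convert departure to UTC: 21:38 + 6:00 = 03:38 UTC on Apr 16.
Add 9 hours and 40 minutes leg 1 → 13:18 UTC.
Add 5 hours 7 minutes layover in Colombo → 18:25 UTC.
Add 3 hours and 14 minutes leg 2 → 21:39 UTC.
Add 2 hours layover in Cordova Station → 23:39 UTC.
Add 3 hours and 10 minutes leg 3 → 02:49 UTC (Apr 17).
Add 1 hour 15 minutes layover in Kestrel Bay → 04:04 UTC.
Add 8 hours and 10 minutes leg 4 → 12:14 UTC.
Tehran is UTC+3:30, so local arrival = 12:14 + 3:30 = 15:44 on Apr 17.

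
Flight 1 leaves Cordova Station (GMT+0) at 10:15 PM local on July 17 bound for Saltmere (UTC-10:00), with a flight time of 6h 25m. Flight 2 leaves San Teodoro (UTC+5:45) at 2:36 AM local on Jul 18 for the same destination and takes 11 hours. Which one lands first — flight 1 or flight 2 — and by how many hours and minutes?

the first, by 3 hours 11 minutes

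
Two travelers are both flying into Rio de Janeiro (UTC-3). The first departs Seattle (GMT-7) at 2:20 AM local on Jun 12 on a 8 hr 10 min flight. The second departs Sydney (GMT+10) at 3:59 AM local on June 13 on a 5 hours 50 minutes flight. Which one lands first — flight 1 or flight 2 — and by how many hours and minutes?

Flight 1 in UTC: 2:20 AM + 7:00 = 9:20 AM on Jun 12.
+8 hours and 10 minutes → arrive 5:30 PM UTC on Jun 12.
Flight 2 in UTC: 3:59 AM − 10:00 = 5:59 PM on Jun 12.
+5 hours and 50 minutes → arrive 11:49 PM UTC on Jun 12.
Flight 1 lands earlier by 6 hours 19 minutes.

the first, by 6 hours 19 minutes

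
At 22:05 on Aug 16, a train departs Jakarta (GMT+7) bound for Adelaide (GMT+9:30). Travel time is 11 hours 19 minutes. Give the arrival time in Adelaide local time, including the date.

11:54 on August 17

Adelaide is 2:30 ahead of Jakarta.
After 11 hours and 19 minutes it is 09:24 (Aug 17) in Jakarta.
Shift by the zone difference: 09:24 + 2:30 = 11:54 on Aug 17 in Adelaide.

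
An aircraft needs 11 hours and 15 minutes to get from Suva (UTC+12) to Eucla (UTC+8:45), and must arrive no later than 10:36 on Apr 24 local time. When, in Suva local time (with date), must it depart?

02:36 on April 24

Target arrival in UTC: 10:36 − 8:45 = 01:51 on Apr 24.
Subtract 11 hours 15 minutes → departure 14:36 UTC on Apr 23.
Suva is UTC+12:00: 14:36 + 12:00 = 02:36 on Apr 24.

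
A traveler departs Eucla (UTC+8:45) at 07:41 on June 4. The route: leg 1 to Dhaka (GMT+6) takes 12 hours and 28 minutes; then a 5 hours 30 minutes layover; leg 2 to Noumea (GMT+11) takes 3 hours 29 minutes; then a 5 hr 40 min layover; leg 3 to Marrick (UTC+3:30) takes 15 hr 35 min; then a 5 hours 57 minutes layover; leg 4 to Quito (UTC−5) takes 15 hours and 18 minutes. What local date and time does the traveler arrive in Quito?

Convert departure to UTC: 07:41 − 8:45 = 22:56 UTC on Jun 3.
Add 12 hours and 28 minutes leg 1 → 11:24 UTC (Jun 4).
Add 5 hours and 30 minutes layover in Dhaka → 16:54 UTC.
Add 3 hours and 29 minutes leg 2 → 20:23 UTC.
Add 5 hours 40 minutes layover in Noumea → 02:03 UTC (Jun 5).
Add 15 hours and 35 minutes leg 3 → 17:38 UTC.
Add 5 hours 57 minutes layover in Marrick → 23:35 UTC.
Add 15 hours and 18 minutes leg 4 → 14:53 UTC (Jun 6).
Quito is UTC−5:00, so local arrival = 14:53 − 5:00 = 09:53 on Jun 6.

09:53 on June 6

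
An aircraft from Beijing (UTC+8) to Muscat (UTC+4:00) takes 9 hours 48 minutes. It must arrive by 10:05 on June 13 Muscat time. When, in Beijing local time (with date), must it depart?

Target arrival in UTC: 10:05 − 4:00 = 06:05 on Jun 13.
Subtract 9 hours and 48 minutes → departure 20:17 UTC on Jun 12.
Beijing is UTC+8:00: 20:17 + 8:00 = 04:17 on Jun 13.

04:17 on June 13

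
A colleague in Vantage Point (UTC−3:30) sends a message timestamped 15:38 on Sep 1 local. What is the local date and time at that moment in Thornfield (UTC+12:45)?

07:53 on Sep 2

In UTC: 15:38 + 3:30 = 19:08 on Sep 1.
Thornfield is UTC+12:45: 19:08 + 12:45 = 07:53 on Sep 2.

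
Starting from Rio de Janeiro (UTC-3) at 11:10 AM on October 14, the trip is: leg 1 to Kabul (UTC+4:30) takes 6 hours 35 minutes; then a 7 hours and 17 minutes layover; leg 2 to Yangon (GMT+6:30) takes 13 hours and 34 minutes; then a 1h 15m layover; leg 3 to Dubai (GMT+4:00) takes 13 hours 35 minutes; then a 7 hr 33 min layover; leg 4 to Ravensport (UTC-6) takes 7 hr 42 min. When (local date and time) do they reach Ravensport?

Convert departure to UTC: 11:10 AM + 3:00 = 2:10 PM UTC on Oct 14.
Add 6 hours 35 minutes leg 1 → 8:45 PM UTC.
Add 7 hours 17 minutes layover in Kabul → 4:02 AM UTC (Oct 15).
Add 13 hours and 34 minutes leg 2 → 5:36 PM UTC.
Add 1 hour 15 minutes layover in Yangon → 6:51 PM UTC.
Add 13 hours and 35 minutes leg 3 → 8:26 AM UTC (Oct 16).
Add 7 hours and 33 minutes layover in Dubai → 3:59 PM UTC.
Add 7 hours 42 minutes leg 4 → 11:41 PM UTC.
Ravensport is UTC−6:00, so local arrival = 11:41 PM − 6:00 = 5:41 PM on Oct 16.

5:41 PM on October 16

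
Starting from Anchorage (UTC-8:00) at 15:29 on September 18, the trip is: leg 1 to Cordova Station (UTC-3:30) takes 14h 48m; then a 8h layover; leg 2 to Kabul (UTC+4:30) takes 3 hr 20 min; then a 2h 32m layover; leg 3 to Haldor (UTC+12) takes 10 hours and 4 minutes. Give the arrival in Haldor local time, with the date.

02:13 on Sep 21

Convert departure to UTC: 15:29 + 8:00 = 23:29 UTC on Sep 18.
Add 14 hours 48 minutes leg 1 → 14:17 UTC (Sep 19).
Add 8 hours layover in Cordova Station → 22:17 UTC.
Add 3 hours 20 minutes leg 2 → 01:37 UTC (Sep 20).
Add 2 hours and 32 minutes layover in Kabul → 04:09 UTC.
Add 10 hours and 4 minutes leg 3 → 14:13 UTC.
Haldor is UTC+12:00, so local arrival = 14:13 + 12:00 = 02:13 on Sep 21.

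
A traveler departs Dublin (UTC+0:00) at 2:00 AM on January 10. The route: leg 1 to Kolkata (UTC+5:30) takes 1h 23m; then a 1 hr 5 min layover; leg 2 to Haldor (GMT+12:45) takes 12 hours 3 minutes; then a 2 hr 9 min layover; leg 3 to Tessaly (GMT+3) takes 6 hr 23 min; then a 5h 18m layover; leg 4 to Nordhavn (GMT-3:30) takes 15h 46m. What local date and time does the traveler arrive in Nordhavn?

6:37 PM on Jan 11

Dublin is at UTC+0, so departure is already 2:00 AM UTC on Jan 10.
Add 1 hour 23 minutes leg 1 → 3:23 AM UTC.
Add 1 hour 5 minutes layover in Kolkata → 4:28 AM UTC.
Add 12 hours and 3 minutes leg 2 → 4:31 PM UTC.
Add 2 hours 9 minutes layover in Haldor → 6:40 PM UTC.
Add 6 hours and 23 minutes leg 3 → 1:03 AM UTC (Jan 11).
Add 5 hours 18 minutes layover in Tessaly → 6:21 AM UTC.
Add 15 hours 46 minutes leg 4 → 10:07 PM UTC.
Nordhavn is UTC−3:30, so local arrival = 10:07 PM − 3:30 = 6:37 PM on Jan 11.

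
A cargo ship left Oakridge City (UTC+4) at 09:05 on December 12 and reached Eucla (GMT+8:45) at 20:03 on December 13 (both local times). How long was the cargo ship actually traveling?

30 hours 13 minutes

Departure in UTC: 09:05 − 4:00 = 05:05 on Dec 12.
Arrival in UTC: 20:03 − 8:45 = 11:18 on Dec 13.
Elapsed = 11:18 − 05:05 (+1 day) = 30 hours 13 minutes.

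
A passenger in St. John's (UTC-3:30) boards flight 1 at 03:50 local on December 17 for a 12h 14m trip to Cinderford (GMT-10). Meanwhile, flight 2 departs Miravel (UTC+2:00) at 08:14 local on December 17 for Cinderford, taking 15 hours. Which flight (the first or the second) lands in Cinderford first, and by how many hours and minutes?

Flight 1 in UTC: 03:50 + 3:30 = 07:20 on Dec 17.
+12 hours 14 minutes → arrive 19:34 UTC on Dec 17.
Flight 2 in UTC: 08:14 − 2:00 = 06:14 on Dec 17.
+15 hours → arrive 21:14 UTC on Dec 17.
Flight 1 lands earlier by 1 hour 40 minutes.

the first, by 1 hour 40 minutes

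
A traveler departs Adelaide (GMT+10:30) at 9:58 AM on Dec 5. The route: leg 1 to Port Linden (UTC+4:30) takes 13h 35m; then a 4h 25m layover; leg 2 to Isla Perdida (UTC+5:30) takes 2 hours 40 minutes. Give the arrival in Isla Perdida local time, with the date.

1:38 AM on Dec 6

Convert departure to UTC: 9:58 AM − 10:30 = 11:28 PM UTC on Dec 4.
Add 13 hours 35 minutes leg 1 → 1:03 PM UTC (Dec 5).
Add 4 hours and 25 minutes layover in Port Linden → 5:28 PM UTC.
Add 2 hours 40 minutes leg 2 → 8:08 PM UTC.
Isla Perdida is UTC+5:30, so local arrival = 8:08 PM + 5:30 = 1:38 AM on Dec 6.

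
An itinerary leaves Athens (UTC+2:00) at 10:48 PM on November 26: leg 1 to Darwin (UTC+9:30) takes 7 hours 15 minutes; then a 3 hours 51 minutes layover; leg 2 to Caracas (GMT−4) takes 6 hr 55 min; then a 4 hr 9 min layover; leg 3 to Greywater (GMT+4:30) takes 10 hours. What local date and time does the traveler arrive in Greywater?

Convert departure to UTC: 10:48 PM − 2:00 = 8:48 PM UTC on Nov 26.
Add 7 hours and 15 minutes leg 1 → 4:03 AM UTC (Nov 27).
Add 3 hours 51 minutes layover in Darwin → 7:54 AM UTC.
Add 6 hours 55 minutes leg 2 → 2:49 PM UTC.
Add 4 hours 9 minutes layover in Caracas → 6:58 PM UTC.
Add 10 hours leg 3 → 4:58 AM UTC (Nov 28).
Greywater is UTC+4:30, so local arrival = 4:58 AM + 4:30 = 9:28 AM on Nov 28.

9:28 AM on November 28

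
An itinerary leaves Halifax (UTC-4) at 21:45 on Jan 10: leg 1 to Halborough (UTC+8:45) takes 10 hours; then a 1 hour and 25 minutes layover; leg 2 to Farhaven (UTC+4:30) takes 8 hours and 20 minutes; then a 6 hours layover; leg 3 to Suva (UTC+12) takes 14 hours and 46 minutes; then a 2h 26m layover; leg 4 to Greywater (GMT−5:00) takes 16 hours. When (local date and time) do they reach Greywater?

07:42 on Jan 13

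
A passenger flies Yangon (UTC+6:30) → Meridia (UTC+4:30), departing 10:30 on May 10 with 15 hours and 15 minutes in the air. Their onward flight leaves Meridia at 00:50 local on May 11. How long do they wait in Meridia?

Convert departure to UTC: 10:30 − 6:30 = 04:00 UTC on May 10.
Add 15 hours and 15 minutes flight time → 19:15 UTC.
Meridia is UTC+4:30, so local arrival = 19:15 + 4:30 = 23:45 on May 10.
Layover = 00:50 − 23:45 (+1 day) = 1 hour 5 minutes.

1 hour 5 minutes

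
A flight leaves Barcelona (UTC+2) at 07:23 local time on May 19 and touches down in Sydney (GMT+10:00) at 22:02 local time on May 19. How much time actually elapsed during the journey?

6 hours 39 minutes

Sydney is 8:00 ahead of Barcelona.
Clock-face elapsed time (ignoring zones) is 14 hours 39 minutes.
Actual elapsed = 14 hours 39 minutes − 8:00 = 6 hours 39 minutes.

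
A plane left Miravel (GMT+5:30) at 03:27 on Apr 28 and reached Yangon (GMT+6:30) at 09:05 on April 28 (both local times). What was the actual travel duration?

4 hours 38 minutes

Departure in UTC: 03:27 − 5:30 = 21:57 on Apr 27.
Arrival in UTC: 09:05 − 6:30 = 02:35 on Apr 28.
Elapsed = 02:35 − 21:57 (+1 day) = 4 hours 38 minutes.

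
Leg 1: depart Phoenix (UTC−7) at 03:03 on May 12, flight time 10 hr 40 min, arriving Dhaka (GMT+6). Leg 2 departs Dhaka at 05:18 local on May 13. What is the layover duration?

Convert departure to UTC: 03:03 + 7:00 = 10:03 UTC on May 12.
Add 10 hours and 40 minutes flight time → 20:43 UTC.
Dhaka is UTC+6:00, so local arrival = 20:43 + 6:00 = 02:43 on May 13.
Layover = 05:18 − 02:43 = 2 hours 35 minutes.

2 hours 35 minutes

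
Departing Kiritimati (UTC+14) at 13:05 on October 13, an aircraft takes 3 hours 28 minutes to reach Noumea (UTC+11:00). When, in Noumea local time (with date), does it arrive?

13:33 on Oct 13

Convert departure to UTC: 13:05 − 14:00 = 23:05 UTC on Oct 12.
Add 3 hours 28 minutes travel time → 02:33 UTC (Oct 13).
Noumea is UTC+11:00, so local arrival = 02:33 + 11:00 = 13:33 on Oct 13.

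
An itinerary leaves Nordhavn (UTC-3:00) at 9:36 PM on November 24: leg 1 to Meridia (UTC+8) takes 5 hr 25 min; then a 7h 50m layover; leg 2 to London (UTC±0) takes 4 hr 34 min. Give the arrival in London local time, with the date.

6:25 PM on November 25

Convert departure to UTC: 9:36 PM + 3:00 = 12:36 AM UTC on Nov 25.
Add 5 hours 25 minutes leg 1 → 6:01 AM UTC.
Add 7 hours 50 minutes layover in Meridia → 1:51 PM UTC.
Add 4 hours 34 minutes leg 2 → 6:25 PM UTC.
London is UTC+0, so local arrival is the same: 6:25 PM on Nov 25.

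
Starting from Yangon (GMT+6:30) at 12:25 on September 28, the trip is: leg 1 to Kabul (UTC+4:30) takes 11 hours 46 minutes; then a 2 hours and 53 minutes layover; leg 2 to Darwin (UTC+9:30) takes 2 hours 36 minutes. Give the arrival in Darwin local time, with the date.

08:40 on Sep 29

Convert departure to UTC: 12:25 − 6:30 = 05:55 UTC on Sep 28.
Add 11 hours 46 minutes leg 1 → 17:41 UTC.
Add 2 hours and 53 minutes layover in Kabul → 20:34 UTC.
Add 2 hours and 36 minutes leg 2 → 23:10 UTC.
Darwin is UTC+9:30, so local arrival = 23:10 + 9:30 = 08:40 on Sep 29.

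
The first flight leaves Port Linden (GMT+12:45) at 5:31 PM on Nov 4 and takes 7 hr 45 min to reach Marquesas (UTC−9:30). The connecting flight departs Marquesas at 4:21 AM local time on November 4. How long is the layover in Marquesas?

Convert departure to UTC: 5:31 PM − 12:45 = 4:46 AM UTC on Nov 4.
Add 7 hours 45 minutes flight time → 12:31 PM UTC.
Marquesas is UTC−9:30, so local arrival = 12:31 PM − 9:30 = 3:01 AM on Nov 4.
Layover = 4:21 AM − 3:01 AM = 1 hour 20 minutes.

1 hour 20 minutes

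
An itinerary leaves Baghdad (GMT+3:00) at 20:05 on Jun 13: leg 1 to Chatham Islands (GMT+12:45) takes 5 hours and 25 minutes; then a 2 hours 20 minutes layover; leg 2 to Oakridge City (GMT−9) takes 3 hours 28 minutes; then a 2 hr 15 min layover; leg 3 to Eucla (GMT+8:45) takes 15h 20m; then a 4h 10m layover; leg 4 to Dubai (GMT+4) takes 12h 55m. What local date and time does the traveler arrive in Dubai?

18:58 on June 15

Convert departure to UTC: 20:05 − 3:00 = 17:05 UTC on Jun 13.
Add 5 hours and 25 minutes leg 1 → 22:30 UTC.
Add 2 hours 20 minutes layover in Chatham Islands → 00:50 UTC (Jun 14).
Add 3 hours and 28 minutes leg 2 → 04:18 UTC.
Add 2 hours and 15 minutes layover in Oakridge City → 06:33 UTC.
Add 15 hours and 20 minutes leg 3 → 21:53 UTC.
Add 4 hours 10 minutes layover in Eucla → 02:03 UTC (Jun 15).
Add 12 hours and 55 minutes leg 4 → 14:58 UTC.
Dubai is UTC+4:00, so local arrival = 14:58 + 4:00 = 18:58 on Jun 15.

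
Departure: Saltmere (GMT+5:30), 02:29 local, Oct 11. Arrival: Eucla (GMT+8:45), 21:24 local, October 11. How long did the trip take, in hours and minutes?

Eucla is 3:15 ahead of Saltmere.
Clock-face elapsed time (ignoring zones) is 18 hours 55 minutes.
Actual elapsed = 18 hours 55 minutes − 3:15 = 15 hours 40 minutes.

15 hours 40 minutes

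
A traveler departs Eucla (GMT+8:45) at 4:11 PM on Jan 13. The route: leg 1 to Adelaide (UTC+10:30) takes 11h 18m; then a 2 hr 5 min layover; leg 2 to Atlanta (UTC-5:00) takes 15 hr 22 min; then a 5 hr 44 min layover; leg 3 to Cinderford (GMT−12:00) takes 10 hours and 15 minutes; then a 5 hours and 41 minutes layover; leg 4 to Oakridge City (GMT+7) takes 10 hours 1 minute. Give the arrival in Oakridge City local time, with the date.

Convert departure to UTC: 4:11 PM − 8:45 = 7:26 AM UTC on Jan 13.
Add 11 hours and 18 minutes leg 1 → 6:44 PM UTC.
Add 2 hours 5 minutes layover in Adelaide → 8:49 PM UTC.
Add 15 hours and 22 minutes leg 2 → 12:11 PM UTC (Jan 14).
Add 5 hours and 44 minutes layover in Atlanta → 5:55 PM UTC.
Add 10 hours 15 minutes leg 3 → 4:10 AM UTC (Jan 15).
Add 5 hours 41 minutes layover in Cinderford → 9:51 AM UTC.
Add 10 hours and 1 minute leg 4 → 7:52 PM UTC.
Oakridge City is UTC+7:00, so local arrival = 7:52 PM + 7:00 = 2:52 AM on Jan 16.

2:52 AM on Jan 16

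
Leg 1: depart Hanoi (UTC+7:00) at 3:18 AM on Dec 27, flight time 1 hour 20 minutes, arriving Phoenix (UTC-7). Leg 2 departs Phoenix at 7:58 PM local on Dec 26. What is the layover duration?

5 hours 20 minutes

Convert departure to UTC: 3:18 AM − 7:00 = 8:18 PM UTC on Dec 26.
Add 1 hour 20 minutes flight time → 9:38 PM UTC.
Phoenix is UTC−7:00, so local arrival = 9:38 PM − 7:00 = 2:38 PM on Dec 26.
Layover = 7:58 PM − 2:38 PM = 5 hours 20 minutes.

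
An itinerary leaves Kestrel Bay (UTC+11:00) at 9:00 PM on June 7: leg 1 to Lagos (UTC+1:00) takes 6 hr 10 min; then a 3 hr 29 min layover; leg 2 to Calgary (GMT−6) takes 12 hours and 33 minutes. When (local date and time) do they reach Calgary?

2:12 AM on Jun 8

Convert departure to UTC: 9:00 PM − 11:00 = 10:00 AM UTC on Jun 7.
Add 6 hours and 10 minutes leg 1 → 4:10 PM UTC.
Add 3 hours and 29 minutes layover in Lagos → 7:39 PM UTC.
Add 12 hours 33 minutes leg 2 → 8:12 AM UTC (Jun 8).
Calgary is UTC−6:00, so local arrival = 8:12 AM − 6:00 = 2:12 AM on Jun 8.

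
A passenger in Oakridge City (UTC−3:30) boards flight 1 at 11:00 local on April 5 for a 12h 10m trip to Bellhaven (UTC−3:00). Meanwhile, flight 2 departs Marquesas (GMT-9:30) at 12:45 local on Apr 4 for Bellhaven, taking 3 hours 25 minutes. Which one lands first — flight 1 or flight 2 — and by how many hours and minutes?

Flight 1 in UTC: 11:00 + 3:30 = 14:30 on Apr 5.
+12 hours and 10 minutes → arrive 02:40 UTC on Apr 6.
Flight 2 in UTC: 12:45 + 9:30 = 22:15 on Apr 4.
+3 hours and 25 minutes → arrive 01:40 UTC on Apr 5.
Flight 2 lands earlier by 25 hours.

the second, by 25 hours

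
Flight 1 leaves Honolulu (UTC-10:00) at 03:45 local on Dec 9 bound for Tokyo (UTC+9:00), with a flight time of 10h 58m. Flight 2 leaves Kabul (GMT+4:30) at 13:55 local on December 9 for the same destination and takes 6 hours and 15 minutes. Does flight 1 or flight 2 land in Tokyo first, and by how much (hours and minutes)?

the second, by 9 hours 3 minutes

Flight 1 in UTC: 03:45 + 10:00 = 13:45 on Dec 9.
+10 hours and 58 minutes → arrive 00:43 UTC on Dec 10.
Flight 2 in UTC: 13:55 − 4:30 = 09:25 on Dec 9.
+6 hours 15 minutes → arrive 15:40 UTC on Dec 9.
Flight 2 lands earlier by 9 hours 3 minutes.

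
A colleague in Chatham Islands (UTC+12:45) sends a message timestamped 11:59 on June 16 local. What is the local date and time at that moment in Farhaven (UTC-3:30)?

19:44 on Jun 15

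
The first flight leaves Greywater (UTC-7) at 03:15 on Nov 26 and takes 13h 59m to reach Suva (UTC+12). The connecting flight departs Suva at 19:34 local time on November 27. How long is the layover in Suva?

7 hours 20 minutes

Convert departure to UTC: 03:15 + 7:00 = 10:15 UTC on Nov 26.
Add 13 hours and 59 minutes flight time → 00:14 UTC (Nov 27).
Suva is UTC+12:00, so local arrival = 00:14 + 12:00 = 12:14 on Nov 27.
Layover = 19:34 − 12:14 = 7 hours 20 minutes.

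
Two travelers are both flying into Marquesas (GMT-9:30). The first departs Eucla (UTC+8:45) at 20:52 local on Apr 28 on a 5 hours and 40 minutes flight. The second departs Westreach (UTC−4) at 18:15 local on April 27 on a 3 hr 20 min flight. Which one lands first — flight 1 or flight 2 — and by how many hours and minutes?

Flight 1 in UTC: 20:52 − 8:45 = 12:07 on Apr 28.
+5 hours and 40 minutes → arrive 17:47 UTC on Apr 28.
Flight 2 in UTC: 18:15 + 4:00 = 22:15 on Apr 27.
+3 hours and 20 minutes → arrive 01:35 UTC on Apr 28.
Flight 2 lands earlier by 16 hours 12 minutes.

the second, by 16 hours 12 minutes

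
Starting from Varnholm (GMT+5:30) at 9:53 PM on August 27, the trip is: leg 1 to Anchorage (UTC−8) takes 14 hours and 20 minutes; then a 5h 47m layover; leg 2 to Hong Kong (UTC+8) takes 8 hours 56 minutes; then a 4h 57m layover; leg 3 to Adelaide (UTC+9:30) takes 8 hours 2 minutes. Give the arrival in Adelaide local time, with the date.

7:55 PM on August 29

Convert departure to UTC: 9:53 PM − 5:30 = 4:23 PM UTC on Aug 27.
Add 14 hours 20 minutes leg 1 → 6:43 AM UTC (Aug 28).
Add 5 hours 47 minutes layover in Anchorage → 12:30 PM UTC.
Add 8 hours and 56 minutes leg 2 → 9:26 PM UTC.
Add 4 hours 57 minutes layover in Hong Kong → 2:23 AM UTC (Aug 29).
Add 8 hours 2 minutes leg 3 → 10:25 AM UTC.
Adelaide is UTC+9:30, so local arrival = 10:25 AM + 9:30 = 7:55 PM on Aug 29.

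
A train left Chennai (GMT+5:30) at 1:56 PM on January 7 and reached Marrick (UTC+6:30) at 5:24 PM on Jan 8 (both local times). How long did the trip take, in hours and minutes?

26 hours 28 minutes

Departure in UTC: 1:56 PM − 5:30 = 8:26 AM on Jan 7.
Arrival in UTC: 5:24 PM − 6:30 = 10:54 AM on Jan 8.
Elapsed = 10:54 AM − 8:26 AM (+1 day) = 26 hours 28 minutes.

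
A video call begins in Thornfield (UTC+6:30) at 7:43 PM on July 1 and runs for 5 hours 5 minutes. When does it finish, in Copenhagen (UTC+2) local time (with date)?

Copenhagen is 4:30 behind Thornfield.
After 5 hours 5 minutes it is 12:48 AM (Jul 2) in Thornfield.
Shift by the zone difference: 12:48 AM − 4:30 = 8:18 PM on Jul 1 in Copenhagen.

8:18 PM on July 1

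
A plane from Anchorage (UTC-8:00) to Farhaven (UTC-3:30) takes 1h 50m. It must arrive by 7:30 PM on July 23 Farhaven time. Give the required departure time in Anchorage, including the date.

Target arrival in UTC: 7:30 PM + 3:30 = 11:00 PM on Jul 23.
Subtract 1 hour 50 minutes → departure 9:10 PM UTC on Jul 23.
Anchorage is UTC−8:00: 9:10 PM − 8:00 = 1:10 PM on Jul 23.

1:10 PM on Jul 23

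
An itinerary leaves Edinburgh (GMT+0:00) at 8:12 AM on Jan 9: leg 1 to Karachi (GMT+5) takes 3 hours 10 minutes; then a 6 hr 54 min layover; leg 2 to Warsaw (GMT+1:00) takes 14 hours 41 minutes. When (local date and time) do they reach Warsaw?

9:57 AM on January 10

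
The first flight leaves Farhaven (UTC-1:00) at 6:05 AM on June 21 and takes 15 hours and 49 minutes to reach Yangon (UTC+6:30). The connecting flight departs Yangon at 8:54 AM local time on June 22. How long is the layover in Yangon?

3 hours 30 minutes

Convert departure to UTC: 6:05 AM + 1:00 = 7:05 AM UTC on Jun 21.
Add 15 hours 49 minutes flight time → 10:54 PM UTC.
Yangon is UTC+6:30, so local arrival = 10:54 PM + 6:30 = 5:24 AM on Jun 22.
Layover = 8:54 AM − 5:24 AM = 3 hours 30 minutes.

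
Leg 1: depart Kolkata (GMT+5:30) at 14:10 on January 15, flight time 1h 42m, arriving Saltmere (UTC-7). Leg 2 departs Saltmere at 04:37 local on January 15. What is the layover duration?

Convert departure to UTC: 14:10 − 5:30 = 08:40 UTC on Jan 15.
Add 1 hour 42 minutes flight time → 10:22 UTC.
Saltmere is UTC−7:00, so local arrival = 10:22 − 7:00 = 03:22 on Jan 15.
Layover = 04:37 − 03:22 = 1 hour 15 minutes.

1 hour 15 minutes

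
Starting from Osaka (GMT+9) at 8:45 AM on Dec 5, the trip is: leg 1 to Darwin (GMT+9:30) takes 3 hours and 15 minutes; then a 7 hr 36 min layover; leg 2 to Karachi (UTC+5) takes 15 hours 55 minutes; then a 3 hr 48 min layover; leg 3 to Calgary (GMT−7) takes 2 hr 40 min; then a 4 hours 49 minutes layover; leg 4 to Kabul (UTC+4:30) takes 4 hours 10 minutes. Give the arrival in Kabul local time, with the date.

10:28 PM on Dec 6

Convert departure to UTC: 8:45 AM − 9:00 = 11:45 PM UTC on Dec 4.
Add 3 hours 15 minutes leg 1 → 3:00 AM UTC (Dec 5).
Add 7 hours 36 minutes layover in Darwin → 10:36 AM UTC.
Add 15 hours and 55 minutes leg 2 → 2:31 AM UTC (Dec 6).
Add 3 hours and 48 minutes layover in Karachi → 6:19 AM UTC.
Add 2 hours 40 minutes leg 3 → 8:59 AM UTC.
Add 4 hours and 49 minutes layover in Calgary → 1:48 PM UTC.
Add 4 hours 10 minutes leg 4 → 5:58 PM UTC.
Kabul is UTC+4:30, so local arrival = 5:58 PM + 4:30 = 10:28 PM on Dec 6.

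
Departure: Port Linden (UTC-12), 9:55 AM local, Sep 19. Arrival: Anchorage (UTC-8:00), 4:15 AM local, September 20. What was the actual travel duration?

Departure in UTC: 9:55 AM + 12:00 = 9:55 PM on Sep 19.
Arrival in UTC: 4:15 AM + 8:00 = 12:15 PM on Sep 20.
Elapsed = 12:15 PM − 9:55 PM (+1 day) = 14 hours 20 minutes.

14 hours 20 minutes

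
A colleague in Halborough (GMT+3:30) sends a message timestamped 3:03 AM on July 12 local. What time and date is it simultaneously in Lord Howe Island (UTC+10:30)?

In UTC: 3:03 AM − 3:30 = 11:33 PM on Jul 11.
Lord Howe Island is UTC+10:30: 11:33 PM + 10:30 = 10:03 AM on Jul 12.

10:03 AM on Jul 12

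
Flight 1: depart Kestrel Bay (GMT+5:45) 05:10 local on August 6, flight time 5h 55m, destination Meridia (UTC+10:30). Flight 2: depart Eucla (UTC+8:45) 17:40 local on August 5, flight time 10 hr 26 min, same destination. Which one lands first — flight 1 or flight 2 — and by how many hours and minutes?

the second, by 9 hours 59 minutes

Flight 1 in UTC: 05:10 − 5:45 = 23:25 on Aug 5.
+5 hours 55 minutes → arrive 05:20 UTC on Aug 6.
Flight 2 in UTC: 17:40 − 8:45 = 08:55 on Aug 5.
+10 hours and 26 minutes → arrive 19:21 UTC on Aug 5.
Flight 2 lands earlier by 9 hours 59 minutes.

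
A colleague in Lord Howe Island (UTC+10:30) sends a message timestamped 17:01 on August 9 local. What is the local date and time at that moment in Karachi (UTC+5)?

11:31 on Aug 9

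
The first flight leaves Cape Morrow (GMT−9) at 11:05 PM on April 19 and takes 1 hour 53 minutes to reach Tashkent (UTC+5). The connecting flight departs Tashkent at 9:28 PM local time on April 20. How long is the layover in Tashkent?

6 hours 30 minutes

Convert departure to UTC: 11:05 PM + 9:00 = 8:05 AM UTC on Apr 20.
Add 1 hour 53 minutes flight time → 9:58 AM UTC.
Tashkent is UTC+5:00, so local arrival = 9:58 AM + 5:00 = 2:58 PM on Apr 20.
Layover = 9:28 PM − 2:58 PM = 6 hours 30 minutes.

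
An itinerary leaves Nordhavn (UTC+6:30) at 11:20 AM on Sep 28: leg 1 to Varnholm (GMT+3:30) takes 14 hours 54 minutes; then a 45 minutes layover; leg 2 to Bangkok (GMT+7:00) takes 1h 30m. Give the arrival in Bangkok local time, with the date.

4:59 AM on September 29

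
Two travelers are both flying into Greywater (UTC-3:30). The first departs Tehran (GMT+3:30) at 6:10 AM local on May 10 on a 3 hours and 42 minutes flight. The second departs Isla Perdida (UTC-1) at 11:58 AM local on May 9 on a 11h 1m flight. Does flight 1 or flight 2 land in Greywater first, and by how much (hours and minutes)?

the second, by 6 hours 23 minutes

Flight 1 in UTC: 6:10 AM − 3:30 = 2:40 AM on May 10.
+3 hours 42 minutes → arrive 6:22 AM UTC on May 10.
Flight 2 in UTC: 11:58 AM + 1:00 = 12:58 PM on May 9.
+11 hours 1 minute → arrive 11:59 PM UTC on May 9.
Flight 2 lands earlier by 6 hours 23 minutes.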